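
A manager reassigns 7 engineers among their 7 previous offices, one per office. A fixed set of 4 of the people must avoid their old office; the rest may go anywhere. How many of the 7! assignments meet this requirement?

Let A_j be the event that the j-th constrained one is fixed. By inclusion-exclusion over the 4 events:
Σ_{j=0}^{4} (-1)^j C(4,j)(7-j)!
= C(4,0)·7! - C(4,1)·6! + C(4,2)·5! - C(4,3)·4! + C(4,4)·3!
= 5040 - 2880 + 720 - 96 + 6
= 2790

2790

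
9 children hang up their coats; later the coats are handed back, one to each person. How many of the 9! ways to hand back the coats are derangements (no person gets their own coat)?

133496

The subfactorial !9 = [9!/e] (nearest integer).
9! = 362880, and 362880/e ≈ 133496.09, so !9 = 133496.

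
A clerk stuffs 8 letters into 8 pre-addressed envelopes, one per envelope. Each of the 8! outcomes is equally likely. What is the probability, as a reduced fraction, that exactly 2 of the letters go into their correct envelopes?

53/288

Favorable outcomes: C(8,2)·!6 = 28·265 = 7420.
Total outcomes: 8! = 40320.
Probability = 7420/40320 = 53/288.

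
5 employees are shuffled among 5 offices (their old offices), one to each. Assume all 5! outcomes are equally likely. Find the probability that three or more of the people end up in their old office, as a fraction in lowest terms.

11/120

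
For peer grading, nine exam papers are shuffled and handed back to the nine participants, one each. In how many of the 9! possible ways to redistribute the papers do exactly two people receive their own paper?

66744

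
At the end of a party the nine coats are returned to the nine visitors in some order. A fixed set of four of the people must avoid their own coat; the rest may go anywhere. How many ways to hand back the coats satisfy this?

229080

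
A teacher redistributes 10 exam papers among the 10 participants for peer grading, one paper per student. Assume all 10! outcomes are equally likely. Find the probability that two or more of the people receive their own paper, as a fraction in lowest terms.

958879/3628800

Favorable outcomes: Σ_{i≥2} C(10,i)·!(10-i) = 45·14833 + 120·1854 + 210·265 + 252·44 + 210·9 + 120·2 + 45·1 + 10·0 + 1·1 = 958879.
Total outcomes: 10! = 3628800.
Probability = 958879/3628800 = 958879/3628800.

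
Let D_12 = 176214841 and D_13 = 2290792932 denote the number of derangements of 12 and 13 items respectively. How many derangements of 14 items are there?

D_14 = (14-1)·(D_13 + D_12) = 13·(2290792932 + 176214841) = 13·2467007773 = 32071101049.

32071101049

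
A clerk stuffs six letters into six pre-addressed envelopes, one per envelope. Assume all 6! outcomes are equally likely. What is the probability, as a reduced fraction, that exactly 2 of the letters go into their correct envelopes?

3/16

Favorable outcomes: C(6,2)·!4 = 15·9 = 135.
Total outcomes: 6! = 720.
Probability = 135/720 = 3/16.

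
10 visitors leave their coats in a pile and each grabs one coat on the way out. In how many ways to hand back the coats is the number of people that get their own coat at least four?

68914

Sum C(10,i)·!(10-i) for i = 4..10:
  i=4: C(10,4)·!6 = 210·265 = 55650
  i=5: C(10,5)·!5 = 252·44 = 11088
  i=6: C(10,6)·!4 = 210·9 = 1890
  i=7: C(10,7)·!3 = 120·2 = 240
  i=8: C(10,8)·!2 = 45·1 = 45
  i=9: C(10,9)·!1 = 10·0 = 0
  i=10: C(10,10)·!0 = 1·1 = 1
Total = 68914.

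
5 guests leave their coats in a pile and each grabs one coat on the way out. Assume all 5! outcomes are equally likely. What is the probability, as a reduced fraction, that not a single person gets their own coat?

Favorable outcomes: !5 = 44.
Total outcomes: 5! = 120.
Probability = 44/120 = 11/30.

11/30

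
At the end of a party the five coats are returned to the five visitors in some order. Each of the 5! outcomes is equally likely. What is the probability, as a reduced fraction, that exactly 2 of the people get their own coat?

Favorable outcomes: C(5,2)·!3 = 10·2 = 20.
Total outcomes: 5! = 120.
Probability = 20/120 = 1/6.

1/6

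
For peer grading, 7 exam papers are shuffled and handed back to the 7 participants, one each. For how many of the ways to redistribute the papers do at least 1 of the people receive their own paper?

3186

Sum C(7,i)·!(7-i) for i = 1..7:
  i=1: C(7,1)·!6 = 7·265 = 1855
  i=2: C(7,2)·!5 = 21·44 = 924
  i=3: C(7,3)·!4 = 35·9 = 315
  i=4: C(7,4)·!3 = 35·2 = 70
  i=5: C(7,5)·!2 = 21·1 = 21
  i=6: C(7,6)·!1 = 7·0 = 0
  i=7: C(7,7)·!0 = 1·1 = 1
Total = 3186.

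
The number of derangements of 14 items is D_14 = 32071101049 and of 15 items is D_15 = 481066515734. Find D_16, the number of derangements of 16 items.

7697064251745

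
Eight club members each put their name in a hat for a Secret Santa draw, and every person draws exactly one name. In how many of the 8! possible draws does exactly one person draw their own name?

14832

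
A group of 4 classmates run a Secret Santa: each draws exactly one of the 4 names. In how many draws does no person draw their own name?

9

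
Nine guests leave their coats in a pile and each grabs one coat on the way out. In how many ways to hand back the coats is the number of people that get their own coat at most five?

Sum C(9,i)·!(9-i) for i = 0..5:
  i=0: C(9,0)·!9 = 1·133496 = 133496
  i=1: C(9,1)·!8 = 9·14833 = 133497
  i=2: C(9,2)·!7 = 36·1854 = 66744
  i=3: C(9,3)·!6 = 84·265 = 22260
  i=4: C(9,4)·!5 = 126·44 = 5544
  i=5: C(9,5)·!4 = 126·9 = 1134
Total = 362675.

362675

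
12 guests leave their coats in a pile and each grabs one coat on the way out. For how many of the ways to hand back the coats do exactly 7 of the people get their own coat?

34848

Choose which 7 of the 12 are fixed: C(12,7) = 792.
The remaining 5 must be deranged: !5 = 44.
Total: 792 × 44 = 34848.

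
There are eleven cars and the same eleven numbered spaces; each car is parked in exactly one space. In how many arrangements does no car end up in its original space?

!11 is the nearest integer to 11!/e.
11! = 39916800, and 39916800/e ≈ 14684570.08, so !11 = 14684570.

14684570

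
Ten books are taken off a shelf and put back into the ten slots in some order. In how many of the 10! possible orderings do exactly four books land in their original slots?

55650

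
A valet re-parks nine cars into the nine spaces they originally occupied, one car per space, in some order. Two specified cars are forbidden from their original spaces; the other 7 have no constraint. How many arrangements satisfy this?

287280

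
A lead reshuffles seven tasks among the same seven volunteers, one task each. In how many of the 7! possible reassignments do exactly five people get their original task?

Pick the 5 fixed positions: C(7,5) = 21 ways.
The other 2 form a derangement: !2 = 1.
Total: 21 × 1 = 21.

21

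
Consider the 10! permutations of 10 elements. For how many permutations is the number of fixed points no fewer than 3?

291394

Sum C(10,i)·!(10-i) for i = 3..10:
  i=3: C(10,3)·!7 = 120·1854 = 222480
  i=4: C(10,4)·!6 = 210·265 = 55650
  i=5: C(10,5)·!5 = 252·44 = 11088
  i=6: C(10,6)·!4 = 210·9 = 1890
  i=7: C(10,7)·!3 = 120·2 = 240
  i=8: C(10,8)·!2 = 45·1 = 45
  i=9: C(10,9)·!1 = 10·0 = 0
  i=10: C(10,10)·!0 = 1·1 = 1
Total = 291394.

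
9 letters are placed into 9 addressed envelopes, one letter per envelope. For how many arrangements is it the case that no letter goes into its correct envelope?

Use !n = (n-1)(!(n-1) + !(n-2)).
!9 = 8·(14833 + 1854) = 8·16687 = 133496

133496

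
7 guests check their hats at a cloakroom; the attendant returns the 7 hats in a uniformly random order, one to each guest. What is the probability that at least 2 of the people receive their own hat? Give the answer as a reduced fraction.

1331/5040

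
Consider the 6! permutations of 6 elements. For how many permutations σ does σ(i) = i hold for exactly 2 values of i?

135

Choose which 2 of the 6 are fixed: C(6,2) = 15.
The other 4 form a derangement: !4 = 9.
Total: 15 × 9 = 135.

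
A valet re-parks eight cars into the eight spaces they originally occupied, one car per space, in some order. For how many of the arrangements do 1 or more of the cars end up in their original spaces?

25487

Sum C(8,i)·!(8-i) for i = 1..8:
  i=1: C(8,1)·!7 = 8·1854 = 14832
  i=2: C(8,2)·!6 = 28·265 = 7420
  i=3: C(8,3)·!5 = 56·44 = 2464
  i=4: C(8,4)·!4 = 70·9 = 630
  i=5: C(8,5)·!3 = 56·2 = 112
  i=6: C(8,6)·!2 = 28·1 = 28
  i=7: C(8,7)·!1 = 8·0 = 0
  i=8: C(8,8)·!0 = 1·1 = 1
Total = 25487.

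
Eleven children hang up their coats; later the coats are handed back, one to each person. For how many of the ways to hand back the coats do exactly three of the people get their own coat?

Pick the 3 fixed positions: C(11,3) = 165 ways.
The remaining 8 must be deranged: !8 = 14833.
Total: 165 × 14833 = 2447445.

2447445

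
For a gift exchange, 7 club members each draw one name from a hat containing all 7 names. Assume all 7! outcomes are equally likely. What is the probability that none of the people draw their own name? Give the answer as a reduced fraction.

Favorable outcomes: !7 = 1854.
Total outcomes: 7! = 5040.
Probability = 1854/5040 = 103/280.

103/280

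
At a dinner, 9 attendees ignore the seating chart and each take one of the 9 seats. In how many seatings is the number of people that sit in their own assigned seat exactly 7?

Pick the 7 fixed positions: C(9,7) = 36 ways.
The remaining 2 must be deranged: !2 = 1.
Total: 36 × 1 = 36.

36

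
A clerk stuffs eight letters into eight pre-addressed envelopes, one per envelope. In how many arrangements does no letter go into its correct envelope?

14833

The number of derangements of 8 is !8 = Σ_{k=0}^{8} (-1)^k·8!/k!
= 8! - 8!/1! + 8!/2! - 8!/3! + 8!/4! - 8!/5! + 8!/6! - 8!/7! + 8!/8!
= 40320 - 40320 + 20160 - 6720 + 1680 - 336 + 56 - 8 + 1
= 14833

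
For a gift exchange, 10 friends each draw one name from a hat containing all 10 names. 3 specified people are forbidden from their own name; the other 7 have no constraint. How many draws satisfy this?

2656080

Let A_j be the event that the j-th constrained one is fixed. By inclusion-exclusion over the 3 events:
Σ_{j=0}^{3} (-1)^j C(3,j)(10-j)!
= C(3,0)·10! - C(3,1)·9! + C(3,2)·8! - C(3,3)·7!
= 3628800 - 1088640 + 120960 - 5040
= 2656080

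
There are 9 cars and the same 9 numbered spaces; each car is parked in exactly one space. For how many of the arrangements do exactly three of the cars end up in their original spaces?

22260

Pick the 3 fixed positions: C(9,3) = 84 ways.
The remaining 6 must be deranged: !6 = 265.
Total: 84 × 265 = 22260.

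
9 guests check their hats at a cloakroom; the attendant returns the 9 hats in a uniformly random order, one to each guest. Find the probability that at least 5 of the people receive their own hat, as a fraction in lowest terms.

Favorable outcomes: Σ_{i≥5} C(9,i)·!(9-i) = 126·9 + 84·2 + 36·1 + 9·0 + 1·1 = 1339.
Total outcomes: 9! = 362880.
Probability = 1339/362880 = 1339/362880.

1339/362880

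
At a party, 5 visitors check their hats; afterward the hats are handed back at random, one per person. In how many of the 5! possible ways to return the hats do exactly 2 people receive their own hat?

20

Choose which 2 of the 5 are fixed: C(5,2) = 10.
The remaining 3 must be deranged: !3 = 2.
Total: 10 × 2 = 20.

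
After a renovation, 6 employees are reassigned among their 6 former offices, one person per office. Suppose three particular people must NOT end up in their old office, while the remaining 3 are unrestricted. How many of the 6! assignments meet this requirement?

Let A_j be the event that the j-th constrained one is fixed. By inclusion-exclusion over the 3 events:
Σ_{j=0}^{3} (-1)^j C(3,j)(6-j)!
= C(3,0)·6! - C(3,1)·5! + C(3,2)·4! - C(3,3)·3!
= 720 - 360 + 72 - 6
= 426

426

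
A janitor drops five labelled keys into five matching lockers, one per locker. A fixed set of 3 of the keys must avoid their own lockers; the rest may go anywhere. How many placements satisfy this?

64

Let A_j be the event that the j-th constrained one is fixed. By inclusion-exclusion over the 3 events:
Σ_{j=0}^{3} (-1)^j C(3,j)(5-j)!
= C(3,0)·5! - C(3,1)·4! + C(3,2)·3! - C(3,3)·2!
= 120 - 72 + 18 - 2
= 64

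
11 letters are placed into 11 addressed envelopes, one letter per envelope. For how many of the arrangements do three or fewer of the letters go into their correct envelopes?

Sum C(11,i)·!(11-i) for i = 0..3:
  i=0: C(11,0)·!11 = 1·14684570 = 14684570
  i=1: C(11,1)·!10 = 11·1334961 = 14684571
  i=2: C(11,2)·!9 = 55·133496 = 7342280
  i=3: C(11,3)·!8 = 165·14833 = 2447445
Total = 39158866.

39158866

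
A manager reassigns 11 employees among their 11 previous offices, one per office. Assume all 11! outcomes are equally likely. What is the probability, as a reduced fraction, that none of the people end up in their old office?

1468457/3991680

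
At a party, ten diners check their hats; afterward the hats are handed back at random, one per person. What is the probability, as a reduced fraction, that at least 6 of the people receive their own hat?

17/28350

Favorable outcomes: Σ_{i≥6} C(10,i)·!(10-i) = 210·9 + 120·2 + 45·1 + 10·0 + 1·1 = 2176.
Total outcomes: 10! = 3628800.
Probability = 2176/3628800 = 17/28350.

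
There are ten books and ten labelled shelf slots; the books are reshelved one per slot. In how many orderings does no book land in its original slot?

Recurrence: !10 = 9·(!9 + !8).
!10 = 9·(133496 + 14833) = 9·148329 = 1334961

1334961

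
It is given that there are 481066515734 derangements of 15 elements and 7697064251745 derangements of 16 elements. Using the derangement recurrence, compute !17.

!17 = (17-1)·(!16 + !15) = 16·(7697064251745 + 481066515734) = 16·8178130767479 = 130850092279664.

130850092279664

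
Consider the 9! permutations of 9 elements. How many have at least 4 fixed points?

# with exactly i fixed is C(9,i)·!(9-i); sum over i=4..9:
  i=4: C(9,4)·!5 = 126·44 = 5544
  i=5: C(9,5)·!4 = 126·9 = 1134
  i=6: C(9,6)·!3 = 84·2 = 168
  i=7: C(9,7)·!2 = 36·1 = 36
  i=8: C(9,8)·!1 = 9·0 = 0
  i=9: C(9,9)·!0 = 1·1 = 1
Total = 6883.

6883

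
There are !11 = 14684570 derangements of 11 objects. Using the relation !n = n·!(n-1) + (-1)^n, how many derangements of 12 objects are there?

176214841

!12 = 12·14684570 + 1 = 176214841.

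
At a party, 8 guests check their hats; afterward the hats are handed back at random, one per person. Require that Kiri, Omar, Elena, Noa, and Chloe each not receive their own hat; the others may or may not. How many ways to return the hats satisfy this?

Let A_j be the event that the j-th constrained one is fixed. By inclusion-exclusion over the 5 events:
Σ_{j=0}^{5} (-1)^j C(5,j)(8-j)!
= C(5,0)·8! - C(5,1)·7! + C(5,2)·6! - C(5,3)·5! + C(5,4)·4! - C(5,5)·3!
= 40320 - 25200 + 7200 - 1200 + 120 - 6
= 21234

21234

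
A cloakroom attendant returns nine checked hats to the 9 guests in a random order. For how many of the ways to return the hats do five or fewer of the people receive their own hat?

# with exactly i fixed is C(9,i)·!(9-i); sum over i=0..5:
  i=0: C(9,0)·!9 = 1·133496 = 133496
  i=1: C(9,1)·!8 = 9·14833 = 133497
  i=2: C(9,2)·!7 = 36·1854 = 66744
  i=3: C(9,3)·!6 = 84·265 = 22260
  i=4: C(9,4)·!5 = 126·44 = 5544
  i=5: C(9,5)·!4 = 126·9 = 1134
Total = 362675.

362675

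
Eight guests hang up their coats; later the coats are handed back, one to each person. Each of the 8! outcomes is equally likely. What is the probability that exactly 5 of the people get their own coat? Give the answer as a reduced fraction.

Favorable outcomes: C(8,5)·!3 = 56·2 = 112.
Total outcomes: 8! = 40320.
Probability = 112/40320 = 1/360.

1/360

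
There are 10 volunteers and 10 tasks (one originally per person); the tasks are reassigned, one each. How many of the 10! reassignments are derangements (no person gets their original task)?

1334961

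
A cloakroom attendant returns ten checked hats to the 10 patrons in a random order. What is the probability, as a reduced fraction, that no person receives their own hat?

Favorable outcomes: !10 = 1334961.
Total outcomes: 10! = 3628800.
Probability = 1334961/3628800 = 16481/44800.

16481/44800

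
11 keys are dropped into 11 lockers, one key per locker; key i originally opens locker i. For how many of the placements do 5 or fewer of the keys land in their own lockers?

39893116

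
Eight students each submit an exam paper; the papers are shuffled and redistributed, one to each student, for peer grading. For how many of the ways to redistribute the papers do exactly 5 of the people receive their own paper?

112

Choose which 5 of the 8 are fixed: C(8,5) = 56.
The other 3 form a derangement: !3 = 2.
Total: 56 × 2 = 112.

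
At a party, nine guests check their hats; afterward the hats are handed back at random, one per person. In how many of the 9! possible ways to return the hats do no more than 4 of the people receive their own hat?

361541

# with exactly i fixed is C(9,i)·!(9-i); sum over i=0..4:
  i=0: C(9,0)·!9 = 1·133496 = 133496
  i=1: C(9,1)·!8 = 9·14833 = 133497
  i=2: C(9,2)·!7 = 36·1854 = 66744
  i=3: C(9,3)·!6 = 84·265 = 22260
  i=4: C(9,4)·!5 = 126·44 = 5544
Total = 361541.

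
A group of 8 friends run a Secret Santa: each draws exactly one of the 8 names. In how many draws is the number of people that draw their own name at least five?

141

# with exactly i fixed is C(8,i)·!(8-i); sum over i=5..8:
  i=5: C(8,5)·!3 = 56·2 = 112
  i=6: C(8,6)·!2 = 28·1 = 28
  i=7: C(8,7)·!1 = 8·0 = 0
  i=8: C(8,8)·!0 = 1·1 = 1
Total = 141.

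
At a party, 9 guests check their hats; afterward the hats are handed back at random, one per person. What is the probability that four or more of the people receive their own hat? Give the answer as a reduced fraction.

6883/362880

Favorable outcomes: Σ_{i≥4} C(9,i)·!(9-i) = 126·44 + 126·9 + 84·2 + 36·1 + 9·0 + 1·1 = 6883.
Total outcomes: 9! = 362880.
Probability = 6883/362880 = 6883/362880.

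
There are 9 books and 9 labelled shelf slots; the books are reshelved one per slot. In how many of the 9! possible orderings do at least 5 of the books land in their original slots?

1339

Sum C(9,i)·!(9-i) for i = 5..9:
  i=5: C(9,5)·!4 = 126·9 = 1134
  i=6: C(9,6)·!3 = 84·2 = 168
  i=7: C(9,7)·!2 = 36·1 = 36
  i=8: C(9,8)·!1 = 9·0 = 0
  i=9: C(9,9)·!0 = 1·1 = 1
Total = 1339.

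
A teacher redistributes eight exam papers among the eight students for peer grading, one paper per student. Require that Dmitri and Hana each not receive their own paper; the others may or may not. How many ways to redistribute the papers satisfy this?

30960

Let A_j be the event that the j-th constrained one is fixed. By inclusion-exclusion over the 2 events:
Σ_{j=0}^{2} (-1)^j C(2,j)(8-j)!
= C(2,0)·8! - C(2,1)·7! + C(2,2)·6!
= 40320 - 10080 + 720
= 30960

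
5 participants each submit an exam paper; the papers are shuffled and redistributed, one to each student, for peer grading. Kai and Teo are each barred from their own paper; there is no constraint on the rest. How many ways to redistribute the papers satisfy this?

78

Inclusion-exclusion on the 2 forbidden self-matches:
Σ_{j=0}^{2} (-1)^j C(2,j)(5-j)!
= C(2,0)·5! - C(2,1)·4! + C(2,2)·3!
= 120 - 48 + 6
= 78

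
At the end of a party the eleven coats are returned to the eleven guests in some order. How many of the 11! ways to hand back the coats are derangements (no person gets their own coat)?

Recurrence: !11 = 10·(!10 + !9).
!11 = 10·(1334961 + 133496) = 10·1468457 = 14684570

14684570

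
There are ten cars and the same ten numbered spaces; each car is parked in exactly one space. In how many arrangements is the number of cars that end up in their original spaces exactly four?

55650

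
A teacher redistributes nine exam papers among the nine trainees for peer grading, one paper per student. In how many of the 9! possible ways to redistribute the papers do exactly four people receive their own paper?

Choose which 4 of the 9 are fixed: C(9,4) = 126.
The remaining 5 must be deranged: !5 = 44.
Total: 126 × 44 = 5544.

5544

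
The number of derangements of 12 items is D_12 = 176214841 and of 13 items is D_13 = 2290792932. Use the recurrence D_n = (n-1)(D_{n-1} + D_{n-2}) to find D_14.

D_14 = (14-1)·(D_13 + D_12) = 13·(2290792932 + 176214841) = 13·2467007773 = 32071101049.

32071101049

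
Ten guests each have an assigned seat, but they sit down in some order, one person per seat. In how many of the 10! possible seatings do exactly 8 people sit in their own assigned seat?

Pick the 8 fixed positions: C(10,8) = 45 ways.
The remaining 2 must be deranged: !2 = 1.
Total: 45 × 1 = 45.

45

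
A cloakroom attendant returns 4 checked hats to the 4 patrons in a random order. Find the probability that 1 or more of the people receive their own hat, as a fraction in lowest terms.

Favorable outcomes: Σ_{i≥1} C(4,i)·!(4-i) = 4·2 + 6·1 + 4·0 + 1·1 = 15.
Total outcomes: 4! = 24.
Probability = 15/24 = 5/8.

5/8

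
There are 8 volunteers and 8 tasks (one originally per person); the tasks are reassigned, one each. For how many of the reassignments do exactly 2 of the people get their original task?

7420

Choose which 2 of the 8 are fixed: C(8,2) = 28.
The remaining 6 must be deranged: !6 = 265.
Total: 28 × 265 = 7420.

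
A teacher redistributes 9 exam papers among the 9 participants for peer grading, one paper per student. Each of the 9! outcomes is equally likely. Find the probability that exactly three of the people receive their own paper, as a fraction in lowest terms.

53/864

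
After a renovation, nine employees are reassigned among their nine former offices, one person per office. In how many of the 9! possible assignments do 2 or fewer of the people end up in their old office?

333737

Sum C(9,i)·!(9-i) for i = 0..2:
  i=0: C(9,0)·!9 = 1·133496 = 133496
  i=1: C(9,1)·!8 = 9·14833 = 133497
  i=2: C(9,2)·!7 = 36·1854 = 66744
Total = 333737.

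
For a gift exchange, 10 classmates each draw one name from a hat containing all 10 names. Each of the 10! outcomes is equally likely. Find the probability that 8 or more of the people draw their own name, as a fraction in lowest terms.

23/1814400

Favorable outcomes: Σ_{i≥8} C(10,i)·!(10-i) = 45·1 + 10·0 + 1·1 = 46.
Total outcomes: 10! = 3628800.
Probability = 46/3628800 = 23/1814400.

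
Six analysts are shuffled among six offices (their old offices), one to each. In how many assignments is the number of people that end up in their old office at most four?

Sum C(6,i)·!(6-i) for i = 0..4:
  i=0: C(6,0)·!6 = 1·265 = 265
  i=1: C(6,1)·!5 = 6·44 = 264
  i=2: C(6,2)·!4 = 15·9 = 135
  i=3: C(6,3)·!3 = 20·2 = 40
  i=4: C(6,4)·!2 = 15·1 = 15
Total = 719.

719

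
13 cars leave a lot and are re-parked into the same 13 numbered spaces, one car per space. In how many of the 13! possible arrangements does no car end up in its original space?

Use !n = n·!(n-1) + (-1)^n.
!13 = 13·176214841 - 1 = 2290792932

2290792932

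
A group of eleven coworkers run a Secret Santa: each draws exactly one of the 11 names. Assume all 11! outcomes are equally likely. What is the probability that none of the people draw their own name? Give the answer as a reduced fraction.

Favorable outcomes: !11 = 14684570.
Total outcomes: 11! = 39916800.
Probability = 14684570/39916800 = 1468457/3991680.

1468457/3991680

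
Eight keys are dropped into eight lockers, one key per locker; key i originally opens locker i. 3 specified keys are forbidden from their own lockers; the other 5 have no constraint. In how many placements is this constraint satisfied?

27240

Inclusion-exclusion on the 3 forbidden self-matches:
Σ_{j=0}^{3} (-1)^j C(3,j)(8-j)!
= C(3,0)·8! - C(3,1)·7! + C(3,2)·6! - C(3,3)·5!
= 40320 - 15120 + 2160 - 120
= 27240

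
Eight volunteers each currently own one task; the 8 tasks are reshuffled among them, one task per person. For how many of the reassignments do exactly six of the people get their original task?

28

Pick the 6 fixed positions: C(8,6) = 28 ways.
The other 2 form a derangement: !2 = 1.
Total: 28 × 1 = 28.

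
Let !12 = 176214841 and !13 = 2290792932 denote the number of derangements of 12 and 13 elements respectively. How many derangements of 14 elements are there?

!14 = (14-1)·(!13 + !12) = 13·(2290792932 + 176214841) = 13·2467007773 = 32071101049.

32071101049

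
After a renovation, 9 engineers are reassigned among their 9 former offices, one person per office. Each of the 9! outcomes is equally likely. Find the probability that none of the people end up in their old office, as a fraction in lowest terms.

Favorable outcomes: !9 = 133496.
Total outcomes: 9! = 362880.
Probability = 133496/362880 = 16687/45360.

16687/45360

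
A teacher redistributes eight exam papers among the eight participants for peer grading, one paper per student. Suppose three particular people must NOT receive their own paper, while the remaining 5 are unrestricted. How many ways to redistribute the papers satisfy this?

27240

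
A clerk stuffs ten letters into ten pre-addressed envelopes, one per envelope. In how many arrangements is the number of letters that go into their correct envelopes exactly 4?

55650

Choose which 4 of the 10 are fixed: C(10,4) = 210.
The other 6 form a derangement: !6 = 265.
Total: 210 × 265 = 55650.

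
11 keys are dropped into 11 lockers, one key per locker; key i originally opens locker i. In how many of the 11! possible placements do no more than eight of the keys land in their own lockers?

39916744

Sum C(11,i)·!(11-i) for i = 0..8:
  i=0: C(11,0)·!11 = 1·14684570 = 14684570
  i=1: C(11,1)·!10 = 11·1334961 = 14684571
  i=2: C(11,2)·!9 = 55·133496 = 7342280
  i=3: C(11,3)·!8 = 165·14833 = 2447445
  i=4: C(11,4)·!7 = 330·1854 = 611820
  i=5: C(11,5)·!6 = 462·265 = 122430
  i=6: C(11,6)·!5 = 462·44 = 20328
  i=7: C(11,7)·!4 = 330·9 = 2970
  i=8: C(11,8)·!3 = 165·2 = 330
Total = 39916744.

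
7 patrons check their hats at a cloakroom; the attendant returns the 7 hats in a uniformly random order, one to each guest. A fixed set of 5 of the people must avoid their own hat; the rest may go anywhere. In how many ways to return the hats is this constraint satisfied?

2428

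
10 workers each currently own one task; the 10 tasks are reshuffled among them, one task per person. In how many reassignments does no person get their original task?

!10 = 10! · Σ_{k=0}^{10} (-1)^k/k!
= 10! - 10!/1! + 10!/2! - 10!/3! + 10!/4! - 10!/5! + 10!/6! - 10!/7! + 10!/8! - 10!/9! + 10!/10!
= 3628800 - 3628800 + 1814400 - 604800 + 151200 - 30240 + 5040 - 720 + 90 - 10 + 1
= 1334961

1334961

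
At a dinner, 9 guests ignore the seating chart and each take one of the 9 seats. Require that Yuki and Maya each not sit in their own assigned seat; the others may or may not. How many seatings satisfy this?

Inclusion-exclusion on the 2 forbidden self-matches:
Σ_{j=0}^{2} (-1)^j C(2,j)(9-j)!
= C(2,0)·9! - C(2,1)·8! + C(2,2)·7!
= 362880 - 80640 + 5040
= 287280

287280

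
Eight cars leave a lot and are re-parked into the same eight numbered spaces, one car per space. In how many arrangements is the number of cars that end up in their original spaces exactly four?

Choose which 4 of the 8 are fixed: C(8,4) = 70.
The remaining 4 must be deranged: !4 = 9.
Total: 70 × 9 = 630.

630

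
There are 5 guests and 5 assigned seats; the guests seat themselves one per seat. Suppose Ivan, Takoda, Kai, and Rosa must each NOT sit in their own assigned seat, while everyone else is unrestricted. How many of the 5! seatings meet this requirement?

53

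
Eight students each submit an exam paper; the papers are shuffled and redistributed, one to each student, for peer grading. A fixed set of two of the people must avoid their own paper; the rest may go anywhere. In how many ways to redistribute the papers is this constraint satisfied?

30960

Inclusion-exclusion on the 2 forbidden self-matches:
Σ_{j=0}^{2} (-1)^j C(2,j)(8-j)!
= C(2,0)·8! - C(2,1)·7! + C(2,2)·6!
= 40320 - 10080 + 720
= 30960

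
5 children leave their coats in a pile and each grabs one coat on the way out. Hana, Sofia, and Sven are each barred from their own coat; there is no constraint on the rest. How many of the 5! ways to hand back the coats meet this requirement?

64

Inclusion-exclusion on the 3 forbidden self-matches:
Σ_{j=0}^{3} (-1)^j C(3,j)(5-j)!
= C(3,0)·5! - C(3,1)·4! + C(3,2)·3! - C(3,3)·2!
= 120 - 72 + 18 - 2
= 64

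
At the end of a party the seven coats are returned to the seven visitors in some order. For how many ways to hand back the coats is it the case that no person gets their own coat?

The number of derangements of 7 is !7 = Σ_{k=0}^{7} (-1)^k·7!/k!
= 7! - 7!/1! + 7!/2! - 7!/3! + 7!/4! - 7!/5! + 7!/6! - 7!/7!
= 5040 - 5040 + 2520 - 840 + 210 - 42 + 7 - 1
= 1854

1854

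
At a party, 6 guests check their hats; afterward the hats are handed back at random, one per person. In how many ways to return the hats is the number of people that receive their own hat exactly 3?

40

Choose which 3 of the 6 are fixed: C(6,3) = 20.
The remaining 3 must be deranged: !3 = 2.
Total: 20 × 2 = 40.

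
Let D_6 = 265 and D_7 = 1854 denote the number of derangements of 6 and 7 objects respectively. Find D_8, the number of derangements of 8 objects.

D_8 = (8-1)·(D_7 + D_6) = 7·(1854 + 265) = 7·2119 = 14833.

14833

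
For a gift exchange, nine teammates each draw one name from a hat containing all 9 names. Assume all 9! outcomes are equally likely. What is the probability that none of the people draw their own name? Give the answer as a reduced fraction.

16687/45360

Favorable outcomes: !9 = 133496.
Total outcomes: 9! = 362880.
Probability = 133496/362880 = 16687/45360.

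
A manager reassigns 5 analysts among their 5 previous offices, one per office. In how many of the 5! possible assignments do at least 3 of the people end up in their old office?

11

Sum C(5,i)·!(5-i) for i = 3..5:
  i=3: C(5,3)·!2 = 10·1 = 10
  i=4: C(5,4)·!1 = 5·0 = 0
  i=5: C(5,5)·!0 = 1·1 = 1
Total = 11.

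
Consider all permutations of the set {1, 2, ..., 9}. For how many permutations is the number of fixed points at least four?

6883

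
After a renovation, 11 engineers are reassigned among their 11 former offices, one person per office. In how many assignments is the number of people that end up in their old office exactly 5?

122430

Pick the 5 fixed positions: C(11,5) = 462 ways.
The remaining 6 must be deranged: !6 = 265.
Total: 462 × 265 = 122430.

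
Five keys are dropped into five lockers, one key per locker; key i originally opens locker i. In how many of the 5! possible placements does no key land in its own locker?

!5 is the nearest integer to 5!/e.
5! = 120, and 120/e ≈ 44.15, so !5 = 44.

44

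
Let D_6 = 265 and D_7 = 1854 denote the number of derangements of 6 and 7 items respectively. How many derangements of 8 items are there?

D_8 = (8-1)·(D_7 + D_6) = 7·(1854 + 265) = 7·2119 = 14833.

14833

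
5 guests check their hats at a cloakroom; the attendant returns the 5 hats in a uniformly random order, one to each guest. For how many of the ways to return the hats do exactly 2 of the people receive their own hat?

Choose which 2 of the 5 are fixed: C(5,2) = 10.
The other 3 form a derangement: !3 = 2.
Total: 10 × 2 = 20.

20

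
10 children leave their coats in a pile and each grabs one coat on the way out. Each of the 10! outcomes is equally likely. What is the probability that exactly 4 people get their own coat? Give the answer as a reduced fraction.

53/3456

Favorable outcomes: C(10,4)·!6 = 210·265 = 55650.
Total outcomes: 10! = 3628800.
Probability = 55650/3628800 = 53/3456.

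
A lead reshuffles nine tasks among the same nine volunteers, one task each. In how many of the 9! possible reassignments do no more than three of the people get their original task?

355997

Sum C(9,i)·!(9-i) for i = 0..3:
  i=0: C(9,0)·!9 = 1·133496 = 133496
  i=1: C(9,1)·!8 = 9·14833 = 133497
  i=2: C(9,2)·!7 = 36·1854 = 66744
  i=3: C(9,3)·!6 = 84·265 = 22260
Total = 355997.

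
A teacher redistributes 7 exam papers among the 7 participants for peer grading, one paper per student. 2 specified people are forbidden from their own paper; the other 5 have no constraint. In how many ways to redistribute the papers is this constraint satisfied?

3720

Inclusion-exclusion on the 2 forbidden self-matches:
Σ_{j=0}^{2} (-1)^j C(2,j)(7-j)!
= C(2,0)·7! - C(2,1)·6! + C(2,2)·5!
= 5040 - 1440 + 120
= 3720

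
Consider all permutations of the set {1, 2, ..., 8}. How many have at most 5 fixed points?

40291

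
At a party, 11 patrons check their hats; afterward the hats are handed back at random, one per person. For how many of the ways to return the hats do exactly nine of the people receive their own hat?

Choose which 9 of the 11 are fixed: C(11,9) = 55.
The other 2 form a derangement: !2 = 1.
Total: 55 × 1 = 55.

55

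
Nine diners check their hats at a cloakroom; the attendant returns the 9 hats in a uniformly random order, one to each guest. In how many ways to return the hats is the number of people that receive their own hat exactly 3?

Pick the 3 fixed positions: C(9,3) = 84 ways.
The remaining 6 must be deranged: !6 = 265.
Total: 84 × 265 = 22260.

22260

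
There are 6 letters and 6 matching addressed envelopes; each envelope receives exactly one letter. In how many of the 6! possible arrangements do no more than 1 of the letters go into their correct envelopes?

# with exactly i fixed is C(6,i)·!(6-i); sum over i=0..1:
  i=0: C(6,0)·!6 = 1·265 = 265
  i=1: C(6,1)·!5 = 6·44 = 264
Total = 529.

529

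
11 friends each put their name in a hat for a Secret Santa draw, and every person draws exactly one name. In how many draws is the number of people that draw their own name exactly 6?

Pick the 6 fixed positions: C(11,6) = 462 ways.
The other 5 form a derangement: !5 = 44.
Total: 462 × 44 = 20328.

20328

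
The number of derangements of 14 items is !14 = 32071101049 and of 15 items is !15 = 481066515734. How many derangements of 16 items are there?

7697064251745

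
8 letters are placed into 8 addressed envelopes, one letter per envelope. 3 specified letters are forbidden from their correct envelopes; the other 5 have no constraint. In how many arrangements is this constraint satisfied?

Let A_j be the event that the j-th constrained one is fixed. By inclusion-exclusion over the 3 events:
Σ_{j=0}^{3} (-1)^j C(3,j)(8-j)!
= C(3,0)·8! - C(3,1)·7! + C(3,2)·6! - C(3,3)·5!
= 40320 - 15120 + 2160 - 120
= 27240

27240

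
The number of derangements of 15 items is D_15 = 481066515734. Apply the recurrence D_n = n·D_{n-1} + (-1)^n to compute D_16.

D_16 = 16·481066515734 + 1 = 7697064251745.

7697064251745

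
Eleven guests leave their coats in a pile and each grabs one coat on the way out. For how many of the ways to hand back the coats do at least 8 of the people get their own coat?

Sum C(11,i)·!(11-i) for i = 8..11:
  i=8: C(11,8)·!3 = 165·2 = 330
  i=9: C(11,9)·!2 = 55·1 = 55
  i=10: C(11,10)·!1 = 11·0 = 0
  i=11: C(11,11)·!0 = 1·1 = 1
Total = 386.

386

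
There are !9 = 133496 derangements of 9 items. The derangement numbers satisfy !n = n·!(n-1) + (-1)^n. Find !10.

1334961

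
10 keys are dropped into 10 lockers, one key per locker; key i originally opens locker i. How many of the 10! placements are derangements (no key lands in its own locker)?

!10 is the nearest integer to 10!/e.
10! = 3628800, and 3628800/e ≈ 1334960.92, so !10 = 1334961.

1334961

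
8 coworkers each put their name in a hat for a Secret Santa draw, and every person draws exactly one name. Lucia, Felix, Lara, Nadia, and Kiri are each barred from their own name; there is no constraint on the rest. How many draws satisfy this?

Inclusion-exclusion on the 5 forbidden self-matches:
Σ_{j=0}^{5} (-1)^j C(5,j)(8-j)!
= C(5,0)·8! - C(5,1)·7! + C(5,2)·6! - C(5,3)·5! + C(5,4)·4! - C(5,5)·3!
= 40320 - 25200 + 7200 - 1200 + 120 - 6
= 21234

21234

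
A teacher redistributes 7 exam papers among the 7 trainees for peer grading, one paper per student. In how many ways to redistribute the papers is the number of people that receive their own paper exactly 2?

924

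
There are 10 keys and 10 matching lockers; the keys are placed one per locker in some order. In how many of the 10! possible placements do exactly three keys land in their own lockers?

222480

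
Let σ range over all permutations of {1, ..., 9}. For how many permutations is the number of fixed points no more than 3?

355997

Sum C(9,i)·!(9-i) for i = 0..3:
  i=0: C(9,0)·!9 = 1·133496 = 133496
  i=1: C(9,1)·!8 = 9·14833 = 133497
  i=2: C(9,2)·!7 = 36·1854 = 66744
  i=3: C(9,3)·!6 = 84·265 = 22260
Total = 355997.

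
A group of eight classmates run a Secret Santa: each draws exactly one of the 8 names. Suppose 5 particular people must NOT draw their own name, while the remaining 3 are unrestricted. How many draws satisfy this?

21234

Let A_j be the event that the j-th constrained one is fixed. By inclusion-exclusion over the 5 events:
Σ_{j=0}^{5} (-1)^j C(5,j)(8-j)!
= C(5,0)·8! - C(5,1)·7! + C(5,2)·6! - C(5,3)·5! + C(5,4)·4! - C(5,5)·3!
= 40320 - 25200 + 7200 - 1200 + 120 - 6
= 21234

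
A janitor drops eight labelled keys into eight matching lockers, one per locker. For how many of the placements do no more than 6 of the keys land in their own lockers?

40319

Sum C(8,i)·!(8-i) for i = 0..6:
  i=0: C(8,0)·!8 = 1·14833 = 14833
  i=1: C(8,1)·!7 = 8·1854 = 14832
  i=2: C(8,2)·!6 = 28·265 = 7420
  i=3: C(8,3)·!5 = 56·44 = 2464
  i=4: C(8,4)·!4 = 70·9 = 630
  i=5: C(8,5)·!3 = 56·2 = 112
  i=6: C(8,6)·!2 = 28·1 = 28
Total = 40319.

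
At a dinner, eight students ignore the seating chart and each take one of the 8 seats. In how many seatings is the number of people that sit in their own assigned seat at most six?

40319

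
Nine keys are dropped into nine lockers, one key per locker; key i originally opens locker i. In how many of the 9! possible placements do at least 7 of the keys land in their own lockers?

37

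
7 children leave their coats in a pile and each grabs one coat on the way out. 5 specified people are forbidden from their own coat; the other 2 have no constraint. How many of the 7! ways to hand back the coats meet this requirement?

Let A_j be the event that the j-th constrained one is fixed. By inclusion-exclusion over the 5 events:
Σ_{j=0}^{5} (-1)^j C(5,j)(7-j)!
= C(5,0)·7! - C(5,1)·6! + C(5,2)·5! - C(5,3)·4! + C(5,4)·3! - C(5,5)·2!
= 5040 - 3600 + 1200 - 240 + 30 - 2
= 2428

2428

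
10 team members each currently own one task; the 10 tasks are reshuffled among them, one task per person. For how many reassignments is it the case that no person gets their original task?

1334961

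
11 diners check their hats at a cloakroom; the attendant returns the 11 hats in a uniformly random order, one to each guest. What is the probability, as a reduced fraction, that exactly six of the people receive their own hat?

11/21600

Favorable outcomes: C(11,6)·!5 = 462·44 = 20328.
Total outcomes: 11! = 39916800.
Probability = 20328/39916800 = 11/21600.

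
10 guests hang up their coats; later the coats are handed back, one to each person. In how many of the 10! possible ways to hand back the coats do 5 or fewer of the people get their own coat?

# with exactly i fixed is C(10,i)·!(10-i); sum over i=0..5:
  i=0: C(10,0)·!10 = 1·1334961 = 1334961
  i=1: C(10,1)·!9 = 10·133496 = 1334960
  i=2: C(10,2)·!8 = 45·14833 = 667485
  i=3: C(10,3)·!7 = 120·1854 = 222480
  i=4: C(10,4)·!6 = 210·265 = 55650
  i=5: C(10,5)·!5 = 252·44 = 11088
Total = 3626624.

3626624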